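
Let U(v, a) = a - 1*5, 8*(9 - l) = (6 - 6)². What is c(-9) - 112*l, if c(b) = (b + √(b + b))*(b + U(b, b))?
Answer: -801 - 69*I*√2 ≈ -801.0 - 97.581*I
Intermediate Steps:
l = 9 (l = 9 - (6 - 6)²/8 = 9 - ⅛*0² = 9 - ⅛*0 = 9 + 0 = 9)
U(v, a) = -5 + a (U(v, a) = a - 5 = -5 + a)
c(b) = (-5 + 2*b)*(b + √2*√b) (c(b) = (b + √(b + b))*(b + (-5 + b)) = (b + √(2*b))*(-5 + 2*b) = (b + √2*√b)*(-5 + 2*b) = (-5 + 2*b)*(b + √2*√b))
c(-9) - 112*l = ((-9)² - 9*(-5 - 9) + √2*(-9)^(3/2) + √2*√(-9)*(-5 - 9)) - 112*9 = (81 - 9*(-14) + √2*(-27*I) + √2*(3*I)*(-14)) - 1008 = (81 + 126 - 27*I*√2 - 42*I*√2) - 1008 = (207 - 69*I*√2) - 1008 = -801 - 69*I*√2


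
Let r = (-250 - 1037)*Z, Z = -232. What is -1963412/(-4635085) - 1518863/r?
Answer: -496447361519/106458632280 ≈ -4.6633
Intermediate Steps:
r = 298584 (r = (-250 - 1037)*(-232) = -1287*(-232) = 298584)
-1963412/(-4635085) - 1518863/r = -1963412/(-4635085) - 1518863/298584 = -1963412*(-1/4635085) - 1518863*1/298584 = 1963412/4635085 - 1518863/298584 = -496447361519/106458632280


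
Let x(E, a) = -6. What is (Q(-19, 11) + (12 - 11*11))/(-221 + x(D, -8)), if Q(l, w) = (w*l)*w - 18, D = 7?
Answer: 2426/227 ≈ 10.687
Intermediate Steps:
Q(l, w) = -18 + l*w² (Q(l, w) = (l*w)*w - 18 = l*w² - 18 = -18 + l*w²)
(Q(-19, 11) + (12 - 11*11))/(-221 + x(D, -8)) = ((-18 - 19*11²) + (12 - 11*11))/(-221 - 6) = ((-18 - 19*121) + (12 - 121))/(-227) = ((-18 - 2299) - 109)*(-1/227) = (-2317 - 109)*(-1/227) = -2426*(-1/227) = 2426/227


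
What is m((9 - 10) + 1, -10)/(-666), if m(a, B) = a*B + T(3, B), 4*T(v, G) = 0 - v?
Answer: 1/888 ≈ 0.0011261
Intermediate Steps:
T(v, G) = -v/4 (T(v, G) = (0 - v)/4 = (-v)/4 = -v/4)
m(a, B) = -3/4 + B*a (m(a, B) = a*B - 1/4*3 = B*a - 3/4 = -3/4 + B*a)
m((9 - 10) + 1, -10)/(-666) = (-3/4 - 10*((9 - 10) + 1))/(-666) = (-3/4 - 10*(-1 + 1))*(-1/666) = (-3/4 - 10*0)*(-1/666) = (-3/4 + 0)*(-1/666) = -3/4*(-1/666) = 1/888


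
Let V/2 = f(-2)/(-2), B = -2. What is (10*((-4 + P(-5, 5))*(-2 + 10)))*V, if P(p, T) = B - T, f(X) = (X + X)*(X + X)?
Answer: 14080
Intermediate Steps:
f(X) = 4*X² (f(X) = (2*X)*(2*X) = 4*X²)
P(p, T) = -2 - T
V = -16 (V = 2*((4*(-2)²)/(-2)) = 2*((4*4)*(-½)) = 2*(16*(-½)) = 2*(-8) = -16)
(10*((-4 + P(-5, 5))*(-2 + 10)))*V = (10*((-4 + (-2 - 1*5))*(-2 + 10)))*(-16) = (10*((-4 + (-2 - 5))*8))*(-16) = (10*((-4 - 7)*8))*(-16) = (10*(-11*8))*(-16) = (10*(-88))*(-16) = -880*(-16) = 14080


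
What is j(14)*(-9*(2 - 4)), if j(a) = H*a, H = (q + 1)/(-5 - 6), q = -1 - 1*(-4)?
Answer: -1008/11 ≈ -91.636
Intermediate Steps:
q = 3 (q = -1 + 4 = 3)
H = -4/11 (H = (3 + 1)/(-5 - 6) = 4/(-11) = 4*(-1/11) = -4/11 ≈ -0.36364)
j(a) = -4*a/11
j(14)*(-9*(2 - 4)) = (-4/11*14)*(-9*(2 - 4)) = -(-504)*(-2)/11 = -56/11*18 = -1008/11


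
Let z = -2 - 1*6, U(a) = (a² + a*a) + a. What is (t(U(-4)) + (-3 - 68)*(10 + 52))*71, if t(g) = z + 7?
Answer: -312613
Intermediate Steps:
U(a) = a + 2*a² (U(a) = (a² + a²) + a = 2*a² + a = a + 2*a²)
z = -8 (z = -2 - 6 = -8)
t(g) = -1 (t(g) = -8 + 7 = -1)
(t(U(-4)) + (-3 - 68)*(10 + 52))*71 = (-1 + (-3 - 68)*(10 + 52))*71 = (-1 - 71*62)*71 = (-1 - 4402)*71 = -4403*71 = -312613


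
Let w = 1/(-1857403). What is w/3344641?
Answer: -1/6212346227323 ≈ -1.6097e-13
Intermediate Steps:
w = -1/1857403 ≈ -5.3839e-7
w/3344641 = -1/1857403/3344641 = -1/1857403*1/3344641 = -1/6212346227323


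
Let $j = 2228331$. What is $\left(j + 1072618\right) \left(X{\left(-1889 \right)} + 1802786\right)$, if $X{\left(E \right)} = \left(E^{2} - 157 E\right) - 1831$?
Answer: $18702678590701$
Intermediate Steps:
$X{\left(E \right)} = -1831 + E^{2} - 157 E$
$\left(j + 1072618\right) \left(X{\left(-1889 \right)} + 1802786\right) = \left(2228331 + 1072618\right) \left(\left(-1831 + \left(-1889\right)^{2} - -296573\right) + 1802786\right) = 3300949 \left(\left(-1831 + 3568321 + 296573\right) + 1802786\right) = 3300949 \left(3863063 + 1802786\right) = 3300949 \cdot 5665849 = 18702678590701$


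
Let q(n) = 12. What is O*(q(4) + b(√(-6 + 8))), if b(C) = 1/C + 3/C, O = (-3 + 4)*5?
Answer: 60 + 10*√2 ≈ 74.142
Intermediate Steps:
O = 5 (O = 1*5 = 5)
b(C) = 4/C (b(C) = 1/C + 3/C = 4/C)
O*(q(4) + b(√(-6 + 8))) = 5*(12 + 4/(√(-6 + 8))) = 5*(12 + 4/(√2)) = 5*(12 + 4*(√2/2)) = 5*(12 + 2*√2) = 60 + 10*√2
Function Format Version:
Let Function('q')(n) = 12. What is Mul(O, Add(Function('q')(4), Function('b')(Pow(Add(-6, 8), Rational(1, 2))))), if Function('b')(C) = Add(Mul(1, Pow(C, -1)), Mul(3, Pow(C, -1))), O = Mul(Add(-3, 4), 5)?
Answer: Add(60, Mul(10, Pow(2, Rational(1, 2)))) ≈ 74.142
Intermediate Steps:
O = 5 (O = Mul(1, 5) = 5)
Function('b')(C) = Mul(4, Pow(C, -1)) (Function('b')(C) = Add(Pow(C, -1), Mul(3, Pow(C, -1))) = Mul(4, Pow(C, -1)))
Mul(O, Add(Function('q')(4), Function('b')(Pow(Add(-6, 8), Rational(1, 2))))) = Mul(5, Add(12, Mul(4, Pow(Pow(Add(-6, 8), Rational(1, 2)), -1)))) = Mul(5, Add(12, Mul(4, Pow(Pow(2, Rational(1, 2)), -1)))) = Mul(5, Add(12, Mul(4, Mul(Rational(1, 2), Pow(2, Rational(1, 2)))))) = Mul(5, Add(12, Mul(2, Pow(2, Rational(1, 2))))) = Add(60, Mul(10, Pow(2, Rational(1, 2))))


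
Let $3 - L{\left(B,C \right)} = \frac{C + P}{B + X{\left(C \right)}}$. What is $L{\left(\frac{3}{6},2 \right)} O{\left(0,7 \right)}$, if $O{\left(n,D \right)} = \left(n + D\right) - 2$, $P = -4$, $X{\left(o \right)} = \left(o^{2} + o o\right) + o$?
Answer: $\frac{335}{21} \approx 15.952$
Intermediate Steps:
$X{\left(o \right)} = o + 2 o^{2}$ ($X{\left(o \right)} = \left(o^{2} + o^{2}\right) + o = 2 o^{2} + o = o + 2 o^{2}$)
$L{\left(B,C \right)} = 3 - \frac{-4 + C}{B + C \left(1 + 2 C\right)}$ ($L{\left(B,C \right)} = 3 - \frac{C - 4}{B + C \left(1 + 2 C\right)} = 3 - \frac{-4 + C}{B + C \left(1 + 2 C\right)}$)
$O{\left(n,D \right)} = -2 + D + n$ ($O{\left(n,D \right)} = \left(D + n\right) - 2 = -2 + D + n$)
$L{\left(\frac{3}{6},2 \right)} O{\left(0,7 \right)} = \frac{4 + 2 \cdot 2 + 3 \cdot \frac{3}{6} + 6 \cdot 2^{2}}{\frac{3}{6} + 2 + 2 \cdot 2^{2}} \left(-2 + 7 + 0\right) = \frac{4 + 4 + 3 \cdot 3 \cdot \frac{1}{6} + 6 \cdot 4}{3 \cdot \frac{1}{6} + 2 + 2 \cdot 4} \cdot 5 = \frac{4 + 4 + 3 \cdot \frac{1}{2} + 24}{\frac{1}{2} + 2 + 8} \cdot 5 = \frac{4 + 4 + \frac{3}{2} + 24}{\frac{21}{2}} \cdot 5 = \frac{2}{21} \cdot \frac{67}{2} \cdot 5 = \frac{67}{21} \cdot 5 = \frac{335}{21}$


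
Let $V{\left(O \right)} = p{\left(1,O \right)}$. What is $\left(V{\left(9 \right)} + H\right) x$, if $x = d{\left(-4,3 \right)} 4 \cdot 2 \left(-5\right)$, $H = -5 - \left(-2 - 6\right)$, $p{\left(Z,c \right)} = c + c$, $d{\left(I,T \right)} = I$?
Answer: $3360$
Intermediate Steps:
$p{\left(Z,c \right)} = 2 c$
$V{\left(O \right)} = 2 O$
$H = 3$ ($H = -5 - \left(-2 - 6\right) = -5 - -8 = -5 + 8 = 3$)
$x = 160$ ($x = \left(-4\right) 4 \cdot 2 \left(-5\right) = \left(-16\right) 2 \left(-5\right) = \left(-32\right) \left(-5\right) = 160$)
$\left(V{\left(9 \right)} + H\right) x = \left(2 \cdot 9 + 3\right) 160 = \left(18 + 3\right) 160 = 21 \cdot 160 = 3360$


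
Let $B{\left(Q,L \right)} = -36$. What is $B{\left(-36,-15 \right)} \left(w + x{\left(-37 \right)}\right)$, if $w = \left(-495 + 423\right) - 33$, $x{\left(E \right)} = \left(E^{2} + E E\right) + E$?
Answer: $-93456$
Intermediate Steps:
$x{\left(E \right)} = E + 2 E^{2}$ ($x{\left(E \right)} = \left(E^{2} + E^{2}\right) + E = 2 E^{2} + E = E + 2 E^{2}$)
$w = -105$ ($w = -72 - 33 = -105$)
$B{\left(-36,-15 \right)} \left(w + x{\left(-37 \right)}\right) = - 36 \left(-105 - 37 \left(1 + 2 \left(-37\right)\right)\right) = - 36 \left(-105 - 37 \left(1 - 74\right)\right) = - 36 \left(-105 - -2701\right) = - 36 \left(-105 + 2701\right) = \left(-36\right) 2596 = -93456$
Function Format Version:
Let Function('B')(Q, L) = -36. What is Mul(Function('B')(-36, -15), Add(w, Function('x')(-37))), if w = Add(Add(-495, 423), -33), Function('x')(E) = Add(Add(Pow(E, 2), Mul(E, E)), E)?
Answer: -93456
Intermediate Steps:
Function('x')(E) = Add(E, Mul(2, Pow(E, 2))) (Function('x')(E) = Add(Add(Pow(E, 2), Pow(E, 2)), E) = Add(Mul(2, Pow(E, 2)), E) = Add(E, Mul(2, Pow(E, 2))))
w = -105 (w = Add(-72, -33) = -105)
Mul(Function('B')(-36, -15), Add(w, Function('x')(-37))) = Mul(-36, Add(-105, Mul(-37, Add(1, Mul(2, -37))))) = Mul(-36, Add(-105, Mul(-37, Add(1, -74)))) = Mul(-36, Add(-105, Mul(-37, -73))) = Mul(-36, Add(-105, 2701)) = Mul(-36, 2596) = -93456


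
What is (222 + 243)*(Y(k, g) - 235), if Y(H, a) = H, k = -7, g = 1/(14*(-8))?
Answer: -112530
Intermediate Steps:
g = -1/112 (g = (1/14)*(-1/8) = -1/112 ≈ -0.0089286)
(222 + 243)*(Y(k, g) - 235) = (222 + 243)*(-7 - 235) = 465*(-242) = -112530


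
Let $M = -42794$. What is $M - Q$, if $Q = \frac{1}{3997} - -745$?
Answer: $- \frac{174025384}{3997} \approx -43539.0$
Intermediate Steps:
$Q = \frac{2977766}{3997}$ ($Q = \frac{1}{3997} + 745 = \frac{2977766}{3997} \approx 745.0$)
$M - Q = -42794 - \frac{2977766}{3997} = - \frac{174025384}{3997}$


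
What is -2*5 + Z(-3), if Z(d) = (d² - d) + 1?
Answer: 3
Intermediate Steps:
Z(d) = 1 + d² - d
-2*5 + Z(-3) = -2*5 + (1 + (-3)² - 1*(-3)) = -10 + (1 + 9 + 3) = -10 + 13 = 3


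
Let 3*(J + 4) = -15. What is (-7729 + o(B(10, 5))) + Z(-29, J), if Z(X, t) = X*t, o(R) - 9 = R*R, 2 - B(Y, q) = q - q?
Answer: -7455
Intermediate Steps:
B(Y, q) = 2 (B(Y, q) = 2 - (q - q) = 2 - 1*0 = 2 + 0 = 2)
J = -9 (J = -4 + (1/3)*(-15) = -4 - 5 = -9)
o(R) = 9 + R**2 (o(R) = 9 + R*R = 9 + R**2)
(-7729 + o(B(10, 5))) + Z(-29, J) = (-7729 + (9 + 2**2)) - 29*(-9) = (-7729 + (9 + 4)) + 261 = (-7729 + 13) + 261 = -7716 + 261 = -7455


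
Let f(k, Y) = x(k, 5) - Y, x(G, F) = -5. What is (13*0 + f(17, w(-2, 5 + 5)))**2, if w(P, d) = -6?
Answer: 1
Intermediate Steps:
f(k, Y) = -5 - Y
(13*0 + f(17, w(-2, 5 + 5)))**2 = (13*0 + (-5 - 1*(-6)))**2 = (0 + (-5 + 6))**2 = (0 + 1)**2 = 1**2 = 1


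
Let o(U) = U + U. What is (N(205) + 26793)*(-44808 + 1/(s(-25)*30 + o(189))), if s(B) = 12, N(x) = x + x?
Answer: -899557046509/738 ≈ -1.2189e+9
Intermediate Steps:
o(U) = 2*U
N(x) = 2*x
(N(205) + 26793)*(-44808 + 1/(s(-25)*30 + o(189))) = (2*205 + 26793)*(-44808 + 1/(12*30 + 2*189)) = (410 + 26793)*(-44808 + 1/(360 + 378)) = 27203*(-44808 + 1/738) = 27203*(-33068303/738) = -899557046509/738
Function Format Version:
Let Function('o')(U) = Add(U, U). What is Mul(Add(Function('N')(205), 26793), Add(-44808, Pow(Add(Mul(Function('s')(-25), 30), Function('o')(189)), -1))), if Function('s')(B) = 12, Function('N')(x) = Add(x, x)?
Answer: Rational(-899557046509, 738) ≈ -1.2189e+9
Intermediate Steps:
Function('o')(U) = Mul(2, U)
Function('N')(x) = Mul(2, x)
Mul(Add(Function('N')(205), 26793), Add(-44808, Pow(Add(Mul(Function('s')(-25), 30), Function('o')(189)), -1))) = Mul(Add(Mul(2, 205), 26793), Add(-44808, Pow(Add(Mul(12, 30), Mul(2, 189)), -1))) = Mul(Add(410, 26793), Add(-44808, Pow(Add(360, 378), -1))) = Mul(27203, Add(-44808, Pow(738, -1))) = Mul(27203, Add(-44808, Rational(1, 738))) = Mul(27203, Rational(-33068303, 738)) = Rational(-899557046509, 738)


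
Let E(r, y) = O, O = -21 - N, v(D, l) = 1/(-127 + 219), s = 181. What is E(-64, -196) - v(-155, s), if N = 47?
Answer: -6257/92 ≈ -68.011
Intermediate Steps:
v(D, l) = 1/92
O = -68 (O = -21 - 1*47 = -21 - 47 = -68)
E(r, y) = -68
E(-64, -196) - v(-155, s) = -68 - 1*1/92 = -68 - 1/92 = -6257/92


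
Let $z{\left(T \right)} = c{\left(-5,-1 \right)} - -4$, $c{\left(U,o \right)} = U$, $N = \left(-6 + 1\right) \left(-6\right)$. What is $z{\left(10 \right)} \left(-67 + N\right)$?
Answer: $37$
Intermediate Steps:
$N = 30$ ($N = \left(-5\right) \left(-6\right) = 30$)
$z{\left(T \right)} = -1$ ($z{\left(T \right)} = -5 - -4 = -5 + 4 = -1$)
$z{\left(10 \right)} \left(-67 + N\right) = - (-67 + 30) = \left(-1\right) \left(-37\right) = 37$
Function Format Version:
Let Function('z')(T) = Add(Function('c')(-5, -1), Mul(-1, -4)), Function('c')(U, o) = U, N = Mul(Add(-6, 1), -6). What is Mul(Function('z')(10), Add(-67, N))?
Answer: 37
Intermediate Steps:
N = 30 (N = Mul(-5, -6) = 30)
Function('z')(T) = -1 (Function('z')(T) = Add(-5, Mul(-1, -4)) = Add(-5, 4) = -1)
Mul(Function('z')(10), Add(-67, N)) = Mul(-1, Add(-67, 30)) = Mul(-1, -37) = 37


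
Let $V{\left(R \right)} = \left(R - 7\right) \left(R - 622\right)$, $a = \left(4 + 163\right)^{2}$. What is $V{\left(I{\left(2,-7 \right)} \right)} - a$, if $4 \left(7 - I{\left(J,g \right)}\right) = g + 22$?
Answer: $- \frac{409099}{16} \approx -25569.0$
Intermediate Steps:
$I{\left(J,g \right)} = \frac{3}{2} - \frac{g}{4}$ ($I{\left(J,g \right)} = 7 - \frac{g + 22}{4} = 7 - \frac{22 + g}{4} = 7 - \left(\frac{11}{2} + \frac{g}{4}\right) = \frac{3}{2} - \frac{g}{4}$)
$a = 27889$ ($a = 167^{2} = 27889$)
$V{\left(R \right)} = \left(-622 + R\right) \left(-7 + R\right)$ ($V{\left(R \right)} = \left(-7 + R\right) \left(-622 + R\right) = \left(-622 + R\right) \left(-7 + R\right)$)
$V{\left(I{\left(2,-7 \right)} \right)} - a = \left(4354 + \left(\frac{3}{2} - - \frac{7}{4}\right)^{2} - 629 \left(\frac{3}{2} - - \frac{7}{4}\right)\right) - 27889 = \left(4354 + \left(\frac{3}{2} + \frac{7}{4}\right)^{2} - 629 \left(\frac{3}{2} + \frac{7}{4}\right)\right) - 27889 = \left(4354 + \left(\frac{13}{4}\right)^{2} - \frac{8177}{4}\right) - 27889 = \left(4354 + \frac{169}{16} - \frac{8177}{4}\right) - 27889 = \frac{37125}{16} - 27889 = - \frac{409099}{16}$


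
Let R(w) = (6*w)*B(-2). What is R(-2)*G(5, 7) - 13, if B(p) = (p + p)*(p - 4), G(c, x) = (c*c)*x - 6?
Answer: -48685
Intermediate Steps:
G(c, x) = -6 + x*c² (G(c, x) = c²*x - 6 = x*c² - 6 = -6 + x*c²)
B(p) = 2*p*(-4 + p) (B(p) = (2*p)*(-4 + p) = 2*p*(-4 + p))
R(w) = 144*w (R(w) = (6*w)*(2*(-2)*(-4 - 2)) = (6*w)*(2*(-2)*(-6)) = (6*w)*24 = 144*w)
R(-2)*G(5, 7) - 13 = (144*(-2))*(-6 + 7*5²) - 13 = -288*(-6 + 7*25) - 13 = -288*(-6 + 175) - 13 = -288*169 - 13 = -48672 - 13 = -48685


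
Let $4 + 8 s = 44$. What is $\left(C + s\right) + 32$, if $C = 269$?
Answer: $306$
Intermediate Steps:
$s = 5$ ($s = - \frac{1}{2} + \frac{1}{8} \cdot 44 = - \frac{1}{2} + \frac{11}{2} = 5$)
$\left(C + s\right) + 32 = \left(269 + 5\right) + 32 = 274 + 32 = 306$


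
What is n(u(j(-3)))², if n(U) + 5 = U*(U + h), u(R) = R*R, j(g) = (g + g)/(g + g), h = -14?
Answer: 324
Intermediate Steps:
j(g) = 1 (j(g) = (2*g)/((2*g)) = (2*g)*(1/(2*g)) = 1)
u(R) = R²
n(U) = -5 + U*(-14 + U) (n(U) = -5 + U*(U - 14) = -5 + U*(-14 + U))
n(u(j(-3)))² = (-5 + (1²)² - 14*1²)² = (-5 + 1² - 14*1)² = (-5 + 1 - 14)² = (-18)² = 324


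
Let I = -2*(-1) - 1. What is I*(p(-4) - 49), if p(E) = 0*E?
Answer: -49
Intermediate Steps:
p(E) = 0
I = 1 (I = 2 - 1 = 1)
I*(p(-4) - 49) = 1*(0 - 49) = 1*(-49) = -49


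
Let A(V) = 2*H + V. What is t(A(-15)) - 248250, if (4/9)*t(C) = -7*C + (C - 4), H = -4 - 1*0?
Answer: -495897/2 ≈ -2.4795e+5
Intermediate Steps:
H = -4 (H = -4 + 0 = -4)
A(V) = -8 + V (A(V) = 2*(-4) + V = -8 + V)
t(C) = -9 - 27*C/2 (t(C) = 9*(-7*C + (C - 4))/4 = 9*(-7*C + (-4 + C))/4 = 9*(-4 - 6*C)/4 = -9 - 27*C/2)
t(A(-15)) - 248250 = (-9 - 27*(-8 - 15)/2) - 248250 = (-9 - 27/2*(-23)) - 248250 = (-9 + 621/2) - 248250 = 603/2 - 248250 = -495897/2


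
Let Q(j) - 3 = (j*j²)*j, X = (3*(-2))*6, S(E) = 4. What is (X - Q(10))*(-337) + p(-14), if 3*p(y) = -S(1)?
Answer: 10149425/3 ≈ 3.3831e+6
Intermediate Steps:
p(y) = -4/3 (p(y) = (-1*4)/3 = (⅓)*(-4) = -4/3)
X = -36 (X = -6*6 = -36)
Q(j) = 3 + j⁴ (Q(j) = 3 + (j*j²)*j = 3 + j³*j = 3 + j⁴)
(X - Q(10))*(-337) + p(-14) = (-36 - (3 + 10⁴))*(-337) - 4/3 = (-36 - (3 + 10000))*(-337) - 4/3 = (-36 - 1*10003)*(-337) - 4/3 = (-36 - 10003)*(-337) - 4/3 = -10039*(-337) - 4/3 = 3383143 - 4/3 = 10149425/3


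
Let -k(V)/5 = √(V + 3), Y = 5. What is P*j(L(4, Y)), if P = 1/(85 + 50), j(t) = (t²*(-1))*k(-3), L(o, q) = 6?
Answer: 0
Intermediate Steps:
k(V) = -5*√(3 + V) (k(V) = -5*√(V + 3) = -5*√(3 + V))
j(t) = 0 (j(t) = (t²*(-1))*(-5*√(3 - 3)) = (-t²)*(-5*√0) = (-t²)*(-5*0) = -t²*0 = 0)
P = 1/135 ≈ 0.0074074
P*j(L(4, Y)) = (1/135)*0 = 0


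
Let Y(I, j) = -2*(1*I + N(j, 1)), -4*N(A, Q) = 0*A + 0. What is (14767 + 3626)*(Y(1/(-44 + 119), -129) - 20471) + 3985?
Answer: -9412990212/25 ≈ -3.7652e+8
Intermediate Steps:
N(A, Q) = 0 (N(A, Q) = -(0*A + 0)/4 = -(0 + 0)/4 = -1/4*0 = 0)
Y(I, j) = -2*I (Y(I, j) = -2*(1*I + 0) = -2*(I + 0) = -2*I)
(14767 + 3626)*(Y(1/(-44 + 119), -129) - 20471) + 3985 = (14767 + 3626)*(-2/(-44 + 119) - 20471) + 3985 = 18393*(-2/75 - 20471) + 3985 = 18393*(-1535327/75) + 3985 = -9413089837/25 + 3985 = -9412990212/25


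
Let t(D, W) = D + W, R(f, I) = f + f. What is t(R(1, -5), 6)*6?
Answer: 48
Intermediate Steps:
R(f, I) = 2*f
t(R(1, -5), 6)*6 = (2*1 + 6)*6 = (2 + 6)*6 = 8*6 = 48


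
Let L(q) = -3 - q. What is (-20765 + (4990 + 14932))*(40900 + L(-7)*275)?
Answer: -35406000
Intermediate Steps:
(-20765 + (4990 + 14932))*(40900 + L(-7)*275) = (-20765 + (4990 + 14932))*(40900 + (-3 - 1*(-7))*275) = (-20765 + 19922)*(40900 + (-3 + 7)*275) = -843*(40900 + 4*275) = -843*(40900 + 1100) = -843*42000 = -35406000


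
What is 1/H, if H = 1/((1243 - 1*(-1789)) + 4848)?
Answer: 7880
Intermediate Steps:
H = 1/7880 (H = 1/((1243 + 1789) + 4848) = 1/(3032 + 4848) = 1/7880 ≈ 0.00012690)
1/H = 1/(1/7880) = 7880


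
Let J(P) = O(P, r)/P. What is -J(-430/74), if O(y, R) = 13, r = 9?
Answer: 481/215 ≈ 2.2372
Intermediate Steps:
J(P) = 13/P
-J(-430/74) = -13/((-430/74)) = -13/((-430*1/74)) = -13/(-215/37) = -13*(-37)/215 = -1*(-481/215) = 481/215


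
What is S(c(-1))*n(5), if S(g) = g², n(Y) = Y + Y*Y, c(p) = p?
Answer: 30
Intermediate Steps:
n(Y) = Y + Y²
S(c(-1))*n(5) = (-1)²*(5*(1 + 5)) = 1*(5*6) = 1*30 = 30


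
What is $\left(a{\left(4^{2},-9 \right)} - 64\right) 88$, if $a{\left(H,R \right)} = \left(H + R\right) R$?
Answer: $-11176$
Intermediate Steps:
$a{\left(H,R \right)} = R \left(H + R\right)$
$\left(a{\left(4^{2},-9 \right)} - 64\right) 88 = \left(- 9 \left(4^{2} - 9\right) - 64\right) 88 = \left(- 9 \left(16 - 9\right) - 64\right) 88 = \left(\left(-9\right) 7 - 64\right) 88 = \left(-63 - 64\right) 88 = \left(-127\right) 88 = -11176$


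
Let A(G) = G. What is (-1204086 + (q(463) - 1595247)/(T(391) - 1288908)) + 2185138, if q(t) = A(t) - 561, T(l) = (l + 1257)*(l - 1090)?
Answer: 478922436013/488172 ≈ 9.8105e+5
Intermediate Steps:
T(l) = (-1090 + l)*(1257 + l) (T(l) = (1257 + l)*(-1090 + l) = (-1090 + l)*(1257 + l))
q(t) = -561 + t (q(t) = t - 561 = -561 + t)
(-1204086 + (q(463) - 1595247)/(T(391) - 1288908)) + 2185138 = (-1204086 + ((-561 + 463) - 1595247)/((-1370130 + 391² + 167*391) - 1288908)) + 2185138 = (-1204086 + (-98 - 1595247)/((-1370130 + 152881 + 65297) - 1288908)) + 2185138 = (-1204086 - 1595345/(-1151952 - 1288908)) + 2185138 = (-1204086 - 1595345/(-2440860)) + 2185138 = (-1204086 - 1595345*(-1/2440860)) + 2185138 = (-1204086 + 319069/488172) + 2185138 = -587800751723/488172 + 2185138 = 478922436013/488172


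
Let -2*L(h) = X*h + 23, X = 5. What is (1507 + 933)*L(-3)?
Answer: -9760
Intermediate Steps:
L(h) = -23/2 - 5*h/2 (L(h) = -(5*h + 23)/2 = -(23 + 5*h)/2 = -23/2 - 5*h/2)
(1507 + 933)*L(-3) = (1507 + 933)*(-23/2 - 5/2*(-3)) = 2440*(-23/2 + 15/2) = 2440*(-4) = -9760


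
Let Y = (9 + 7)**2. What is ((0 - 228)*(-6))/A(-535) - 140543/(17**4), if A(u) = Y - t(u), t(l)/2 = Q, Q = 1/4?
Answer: 156695983/42679231 ≈ 3.6715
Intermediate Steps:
Q = 1/4 ≈ 0.25000
t(l) = 1/2 (t(l) = 2*(1/4) = 1/2)
Y = 256 (Y = 16**2 = 256)
A(u) = 511/2 (A(u) = 256 - 1*1/2 = 256 - 1/2 = 511/2)
((0 - 228)*(-6))/A(-535) - 140543/(17**4) = ((0 - 228)*(-6))/(511/2) - 140543/(17**4) = -228*(-6)*(2/511) - 140543/83521 = 1368*(2/511) - 140543*1/83521 = 2736/511 - 140543/83521 = 156695983/42679231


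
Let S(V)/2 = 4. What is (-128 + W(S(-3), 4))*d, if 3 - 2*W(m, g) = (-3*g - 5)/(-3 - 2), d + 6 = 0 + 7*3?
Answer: -1923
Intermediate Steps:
S(V) = 8 (S(V) = 2*4 = 8)
d = 15 (d = -6 + (0 + 7*3) = -6 + (0 + 21) = -6 + 21 = 15)
W(m, g) = 1 - 3*g/10 (W(m, g) = 3/2 - (-3*g - 5)/(2*(-3 - 2)) = 3/2 - (-5 - 3*g)/(2*(-5)) = 3/2 - (-5 - 3*g)*(-1)/(2*5) = 3/2 - (1 + 3*g/5)/2 = 3/2 + (-1/2 - 3*g/10) = 1 - 3*g/10)
(-128 + W(S(-3), 4))*d = (-128 + (1 - 3/10*4))*15 = (-128 + (1 - 6/5))*15 = (-128 - 1/5)*15 = -641/5*15 = -1923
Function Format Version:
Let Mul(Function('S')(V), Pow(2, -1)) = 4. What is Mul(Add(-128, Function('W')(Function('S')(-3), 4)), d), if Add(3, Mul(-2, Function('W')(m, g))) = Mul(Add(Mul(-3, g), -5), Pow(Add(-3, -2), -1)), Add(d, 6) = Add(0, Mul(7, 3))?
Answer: -1923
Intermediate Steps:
Function('S')(V) = 8 (Function('S')(V) = Mul(2, 4) = 8)
d = 15 (d = Add(-6, Add(0, Mul(7, 3))) = Add(-6, Add(0, 21)) = Add(-6, 21) = 15)
Function('W')(m, g) = Add(1, Mul(Rational(-3, 10), g)) (Function('W')(m, g) = Add(Rational(3, 2), Mul(Rational(-1, 2), Mul(Add(Mul(-3, g), -5), Pow(Add(-3, -2), -1)))) = Add(Rational(3, 2), Mul(Rational(-1, 2), Mul(Add(-5, Mul(-3, g)), Pow(-5, -1)))) = Add(Rational(3, 2), Mul(Rational(-1, 2), Mul(Add(-5, Mul(-3, g)), Rational(-1, 5)))) = Add(Rational(3, 2), Mul(Rational(-1, 2), Add(1, Mul(Rational(3, 5), g)))) = Add(Rational(3, 2), Add(Rational(-1, 2), Mul(Rational(-3, 10), g))) = Add(1, Mul(Rational(-3, 10), g)))
Mul(Add(-128, Function('W')(Function('S')(-3), 4)), d) = Mul(Add(-128, Add(1, Mul(Rational(-3, 10), 4))), 15) = Mul(Add(-128, Add(1, Rational(-6, 5))), 15) = Mul(Add(-128, Rational(-1, 5)), 15) = Mul(Rational(-641, 5), 15) = -1923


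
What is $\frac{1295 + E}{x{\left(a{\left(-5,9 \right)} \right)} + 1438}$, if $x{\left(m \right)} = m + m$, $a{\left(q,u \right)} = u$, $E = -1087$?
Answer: $\frac{1}{7} \approx 0.14286$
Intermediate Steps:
$x{\left(m \right)} = 2 m$
$\frac{1295 + E}{x{\left(a{\left(-5,9 \right)} \right)} + 1438} = \frac{1295 - 1087}{2 \cdot 9 + 1438} = \frac{208}{18 + 1438} = \frac{208}{1456} = 208 \cdot \frac{1}{1456} = \frac{1}{7}$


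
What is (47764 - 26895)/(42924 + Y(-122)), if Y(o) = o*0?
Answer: 20869/42924 ≈ 0.48619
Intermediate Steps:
Y(o) = 0
(47764 - 26895)/(42924 + Y(-122)) = (47764 - 26895)/(42924 + 0) = 20869/42924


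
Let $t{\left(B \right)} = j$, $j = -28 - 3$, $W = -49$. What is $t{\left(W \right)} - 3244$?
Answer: $-3275$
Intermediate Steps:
$j = -31$ ($j = -28 - 3 = -31$)
$t{\left(B \right)} = -31$
$t{\left(W \right)} - 3244 = -31 - 3244 = -3275$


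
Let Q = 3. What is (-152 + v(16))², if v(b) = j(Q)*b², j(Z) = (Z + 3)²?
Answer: 82156096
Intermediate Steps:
j(Z) = (3 + Z)²
v(b) = 36*b² (v(b) = (3 + 3)²*b² = 6²*b² = 36*b²)
(-152 + v(16))² = (-152 + 36*16²)² = (-152 + 36*256)² = (-152 + 9216)² = 9064² = 82156096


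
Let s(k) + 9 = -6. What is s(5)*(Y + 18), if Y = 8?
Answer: -390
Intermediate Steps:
s(k) = -15 (s(k) = -9 - 6 = -15)
s(5)*(Y + 18) = -15*(8 + 18) = -15*26 = -390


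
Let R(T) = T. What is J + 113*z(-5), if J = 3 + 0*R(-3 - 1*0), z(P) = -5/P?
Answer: 116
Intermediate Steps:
J = 3 (J = 3 + 0*(-3 - 1*0) = 3 + 0*(-3 + 0) = 3 + 0*(-3) = 3 + 0 = 3)
J + 113*z(-5) = 3 + 113*(-5/(-5)) = 3 + 113*(-5*(-1/5)) = 3 + 113*1 = 3 + 113 = 116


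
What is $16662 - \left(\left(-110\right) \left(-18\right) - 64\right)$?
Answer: $14746$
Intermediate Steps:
$16662 - \left(\left(-110\right) \left(-18\right) - 64\right) = 16662 - \left(1980 - 64\right) = 16662 - 1916 = 14746$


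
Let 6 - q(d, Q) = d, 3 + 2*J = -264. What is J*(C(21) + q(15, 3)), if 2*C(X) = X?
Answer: -801/4 ≈ -200.25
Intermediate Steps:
J = -267/2 (J = -3/2 + (½)*(-264) = -3/2 - 132 = -267/2 ≈ -133.50)
q(d, Q) = 6 - d
C(X) = X/2
J*(C(21) + q(15, 3)) = -267*((½)*21 + (6 - 1*15))/2 = -267*(21/2 + (6 - 15))/2 = -267*(21/2 - 9)/2 = -267/2*3/2 = -801/4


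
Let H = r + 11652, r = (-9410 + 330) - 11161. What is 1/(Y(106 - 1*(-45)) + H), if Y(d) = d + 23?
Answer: -1/8415 ≈ -0.00011884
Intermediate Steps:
r = -20241 (r = -9080 - 11161 = -20241)
H = -8589 (H = -20241 + 11652 = -8589)
Y(d) = 23 + d
1/(Y(106 - 1*(-45)) + H) = 1/((23 + (106 - 1*(-45))) - 8589) = 1/((23 + (106 + 45)) - 8589) = 1/((23 + 151) - 8589) = 1/(174 - 8589) = 1/(-8415) = -1/8415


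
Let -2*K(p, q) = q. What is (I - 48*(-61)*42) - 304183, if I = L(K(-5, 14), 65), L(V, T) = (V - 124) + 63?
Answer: -181275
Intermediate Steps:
K(p, q) = -q/2
L(V, T) = -61 + V (L(V, T) = (-124 + V) + 63 = -61 + V)
I = -68 (I = -61 - ½*14 = -61 - 7 = -68)
(I - 48*(-61)*42) - 304183 = (-68 - 48*(-61)*42) - 304183 = (-68 + 2928*42) - 304183 = (-68 + 122976) - 304183 = 122908 - 304183 = -181275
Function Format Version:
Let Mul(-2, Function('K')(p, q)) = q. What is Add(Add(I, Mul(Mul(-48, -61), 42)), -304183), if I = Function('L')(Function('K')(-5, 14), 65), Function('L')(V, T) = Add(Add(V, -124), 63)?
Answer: -181275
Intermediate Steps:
Function('K')(p, q) = Mul(Rational(-1, 2), q)
Function('L')(V, T) = Add(-61, V) (Function('L')(V, T) = Add(Add(-124, V), 63) = Add(-61, V))
I = -68 (I = Add(-61, Mul(Rational(-1, 2), 14)) = Add(-61, -7) = -68)
Add(Add(I, Mul(Mul(-48, -61), 42)), -304183) = Add(Add(-68, Mul(Mul(-48, -61), 42)), -304183) = Add(Add(-68, Mul(2928, 42)), -304183) = Add(Add(-68, 122976), -304183) = Add(122908, -304183) = -181275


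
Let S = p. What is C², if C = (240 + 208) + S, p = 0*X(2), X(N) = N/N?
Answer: 200704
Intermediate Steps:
X(N) = 1
p = 0 (p = 0*1 = 0)
S = 0
C = 448 (C = (240 + 208) + 0 = 448 + 0 = 448)
C² = 448² = 200704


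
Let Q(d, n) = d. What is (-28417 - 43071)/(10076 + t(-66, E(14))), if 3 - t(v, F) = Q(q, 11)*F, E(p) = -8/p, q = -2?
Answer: -500416/70545 ≈ -7.0936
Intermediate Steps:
t(v, F) = 3 + 2*F (t(v, F) = 3 - (-2)*F = 3 + 2*F)
(-28417 - 43071)/(10076 + t(-66, E(14))) = (-28417 - 43071)/(10076 + (3 + 2*(-8/14))) = -71488/(10076 + (3 + 2*(-8*1/14))) = -71488/(10076 + (3 + 2*(-4/7))) = -71488/(10076 + (3 - 8/7)) = -71488/(10076 + 13/7) = -71488/70545/7 = -71488*7/70545 = -500416/70545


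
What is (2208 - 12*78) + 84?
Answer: 1356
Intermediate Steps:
(2208 - 12*78) + 84 = (2208 - 936) + 84 = 1272 + 84 = 1356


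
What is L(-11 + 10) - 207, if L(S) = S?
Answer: -208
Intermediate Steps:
L(-11 + 10) - 207 = (-11 + 10) - 207 = -1 - 207 = -208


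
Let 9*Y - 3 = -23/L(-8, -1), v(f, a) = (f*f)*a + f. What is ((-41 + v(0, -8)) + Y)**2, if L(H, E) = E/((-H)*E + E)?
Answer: 36481/9 ≈ 4053.4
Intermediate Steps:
v(f, a) = f + a*f**2 (v(f, a) = f**2*a + f = a*f**2 + f = f + a*f**2)
L(H, E) = E/(E - E*H) (L(H, E) = E/(-E*H + E) = E/(E - E*H))
Y = -68/3 (Y = 1/3 + (-23/((-1/(-1 - 8))))/9 = 1/3 + (-23/((-1/(-9))))/9 = 1/3 + (-23/((-1*(-1/9))))/9 = 1/3 + (-23/1/9)/9 = 1/3 + (-23*9)/9 = 1/3 + (1/9)*(-207) = 1/3 - 23 = -68/3 ≈ -22.667)
((-41 + v(0, -8)) + Y)**2 = ((-41 + 0*(1 - 8*0)) - 68/3)**2 = ((-41 + 0*(1 + 0)) - 68/3)**2 = ((-41 + 0*1) - 68/3)**2 = ((-41 + 0) - 68/3)**2 = (-41 - 68/3)**2 = (-191/3)**2 = 36481/9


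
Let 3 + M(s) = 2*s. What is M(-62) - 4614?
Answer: -4741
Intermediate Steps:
M(s) = -3 + 2*s
M(-62) - 4614 = (-3 + 2*(-62)) - 4614 = (-3 - 124) - 4614 = -127 - 4614 = -4741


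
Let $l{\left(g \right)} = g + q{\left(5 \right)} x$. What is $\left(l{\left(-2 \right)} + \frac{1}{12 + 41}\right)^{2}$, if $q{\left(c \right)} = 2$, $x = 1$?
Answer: $\frac{1}{2809} \approx 0.000356$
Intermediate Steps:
$l{\left(g \right)} = 2 + g$ ($l{\left(g \right)} = g + 2 \cdot 1 = g + 2 = 2 + g$)
$\left(l{\left(-2 \right)} + \frac{1}{12 + 41}\right)^{2} = \left(\left(2 - 2\right) + \frac{1}{12 + 41}\right)^{2} = \left(0 + \frac{1}{53}\right)^{2} = \left(\frac{1}{53}\right)^{2} = \frac{1}{2809}$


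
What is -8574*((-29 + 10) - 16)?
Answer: 300090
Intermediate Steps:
-8574*((-29 + 10) - 16) = -8574*(-19 - 16) = -8574*(-35) = 300090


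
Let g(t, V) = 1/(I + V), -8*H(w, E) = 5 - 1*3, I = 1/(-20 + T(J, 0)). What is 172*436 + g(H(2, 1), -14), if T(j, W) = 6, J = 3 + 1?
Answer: 14773410/197 ≈ 74992.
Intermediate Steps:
J = 4
I = -1/14 (I = 1/(-20 + 6) = 1/(-14) = -1/14 ≈ -0.071429)
H(w, E) = -¼ (H(w, E) = -(5 - 1*3)/8 = -(5 - 3)/8 = -⅛*2 = -¼)
g(t, V) = 1/(-1/14 + V)
172*436 + g(H(2, 1), -14) = 172*436 + 14/(-1 + 14*(-14)) = 74992 + 14/(-1 - 196) = 74992 + 14/(-197) = 74992 + 14*(-1/197) = 74992 - 14/197 = 14773410/197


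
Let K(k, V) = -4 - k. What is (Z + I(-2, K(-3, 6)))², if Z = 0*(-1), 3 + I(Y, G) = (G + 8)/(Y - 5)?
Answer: 16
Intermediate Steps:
I(Y, G) = -3 + (8 + G)/(-5 + Y) (I(Y, G) = -3 + (G + 8)/(Y - 5) = -3 + (8 + G)/(-5 + Y))
Z = 0
(Z + I(-2, K(-3, 6)))² = (0 + (23 + (-4 - 1*(-3)) - 3*(-2))/(-5 - 2))² = (0 + (23 + (-4 + 3) + 6)/(-7))² = (0 - (23 - 1 + 6)/7)² = (0 - ⅐*28)² = (0 - 4)² = (-4)² = 16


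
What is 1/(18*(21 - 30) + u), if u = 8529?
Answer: 1/8367 ≈ 0.00011952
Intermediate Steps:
1/(18*(21 - 30) + u) = 1/(18*(21 - 30) + 8529) = 1/(18*(-9) + 8529) = 1/(-162 + 8529) = 1/8367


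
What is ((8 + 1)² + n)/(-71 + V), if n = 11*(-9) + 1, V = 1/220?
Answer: 3740/15619 ≈ 0.23945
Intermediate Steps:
V = 1/220 ≈ 0.0045455
n = -98 (n = -99 + 1 = -98)
((8 + 1)² + n)/(-71 + V) = ((8 + 1)² - 98)/(-71 + 1/220) = (9² - 98)/(-15619/220) = (81 - 98)*(-220/15619) = -17*(-220/15619) = 3740/15619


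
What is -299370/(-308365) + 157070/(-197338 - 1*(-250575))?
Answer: 92622232/23620759 ≈ 3.9212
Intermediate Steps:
-299370/(-308365) + 157070/(-197338 - 1*(-250575)) = -299370*(-1/308365) + 157070/(-197338 + 250575) = 59874/61673 + 157070/53237 = 59874/61673 + 157070*(1/53237) = 59874/61673 + 1130/383 = 92622232/23620759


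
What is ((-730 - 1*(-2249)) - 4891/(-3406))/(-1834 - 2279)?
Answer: -5178605/14008878 ≈ -0.36967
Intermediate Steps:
((-730 - 1*(-2249)) - 4891/(-3406))/(-1834 - 2279) = ((-730 + 2249) - 4891*(-1/3406))/(-4113) = (1519 + 4891/3406)*(-1/4113) = (5178605/3406)*(-1/4113) = -5178605/14008878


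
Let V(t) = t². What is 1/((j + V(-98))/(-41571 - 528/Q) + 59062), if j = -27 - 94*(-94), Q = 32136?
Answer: 55663591/3287578356635 ≈ 1.6931e-5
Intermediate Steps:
j = 8809 (j = -27 + 8836 = 8809)
1/((j + V(-98))/(-41571 - 528/Q) + 59062) = 1/((8809 + (-98)²)/(-41571 - 528/32136) + 59062) = 1/((8809 + 9604)/(-41571 - 528*1/32136) + 59062) = 1/(18413/(-41571 - 22/1339) + 59062) = 1/(18413/(-55663591/1339) + 59062) = 1/(18413*(-1339/55663591) + 59062) = 1/(-24655007/55663591 + 59062) = 1/(3287578356635/55663591) = 55663591/3287578356635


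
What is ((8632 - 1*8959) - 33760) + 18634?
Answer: -15453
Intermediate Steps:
((8632 - 1*8959) - 33760) + 18634 = ((8632 - 8959) - 33760) + 18634 = (-327 - 33760) + 18634 = -34087 + 18634 = -15453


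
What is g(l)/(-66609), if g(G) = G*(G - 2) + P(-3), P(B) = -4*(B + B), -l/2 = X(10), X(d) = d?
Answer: -464/66609 ≈ -0.0069660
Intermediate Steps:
l = -20 (l = -2*10 = -20)
P(B) = -8*B
g(G) = 24 + G*(-2 + G) (g(G) = G*(G - 2) - 8*(-3) = G*(-2 + G) + 24 = 24 + G*(-2 + G))
g(l)/(-66609) = (24 + (-20)² - 2*(-20))/(-66609) = (24 + 400 + 40)*(-1/66609) = 464*(-1/66609) = -464/66609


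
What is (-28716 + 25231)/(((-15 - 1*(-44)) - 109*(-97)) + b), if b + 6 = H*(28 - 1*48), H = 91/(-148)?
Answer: -128945/392507 ≈ -0.32852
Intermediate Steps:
H = -91/148 (H = 91*(-1/148) = -91/148 ≈ -0.61486)
b = 233/37 (b = -6 - 91*(28 - 1*48)/148 = -6 - 91*(28 - 48)/148 = -6 - 91/148*(-20) = -6 + 455/37 = 233/37 ≈ 6.2973)
(-28716 + 25231)/(((-15 - 1*(-44)) - 109*(-97)) + b) = (-28716 + 25231)/(((-15 - 1*(-44)) - 109*(-97)) + 233/37) = -3485/(((-15 + 44) + 10573) + 233/37) = -3485/((29 + 10573) + 233/37) = -3485/(10602 + 233/37) = -3485/392507/37 = -3485*37/392507 = -128945/392507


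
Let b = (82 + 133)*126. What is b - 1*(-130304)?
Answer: 157394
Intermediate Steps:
b = 27090 (b = 215*126 = 27090)
b - 1*(-130304) = 27090 - 1*(-130304) = 27090 + 130304 = 157394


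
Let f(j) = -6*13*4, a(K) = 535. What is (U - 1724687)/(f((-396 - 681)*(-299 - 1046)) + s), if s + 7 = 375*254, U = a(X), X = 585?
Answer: -1724152/94931 ≈ -18.162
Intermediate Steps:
U = 535
s = 95243 (s = -7 + 375*254 = -7 + 95250 = 95243)
f(j) = -312 (f(j) = -78*4 = -312)
(U - 1724687)/(f((-396 - 681)*(-299 - 1046)) + s) = (535 - 1724687)/(-312 + 95243) = -1724152/94931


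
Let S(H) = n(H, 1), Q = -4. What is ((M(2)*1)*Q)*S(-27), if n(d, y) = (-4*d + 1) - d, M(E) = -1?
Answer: 544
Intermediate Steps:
n(d, y) = 1 - 5*d (n(d, y) = (1 - 4*d) - d = 1 - 5*d)
S(H) = 1 - 5*H
((M(2)*1)*Q)*S(-27) = (-1*1*(-4))*(1 - 5*(-27)) = (-1*(-4))*(1 + 135) = 4*136 = 544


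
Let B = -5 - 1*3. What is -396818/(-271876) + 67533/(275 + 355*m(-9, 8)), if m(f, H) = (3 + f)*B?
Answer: 12615752789/2353766470 ≈ 5.3598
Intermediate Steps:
B = -8 (B = -5 - 3 = -8)
m(f, H) = -24 - 8*f (m(f, H) = (3 + f)*(-8) = -24 - 8*f)
-396818/(-271876) + 67533/(275 + 355*m(-9, 8)) = -396818/(-271876) + 67533/(275 + 355*(-24 - 8*(-9))) = -396818*(-1/271876) + 67533/(275 + 355*(-24 + 72)) = 198409/135938 + 67533/(275 + 355*48) = 198409/135938 + 67533/(275 + 17040) = 198409/135938 + 67533/17315 = 12615752789/2353766470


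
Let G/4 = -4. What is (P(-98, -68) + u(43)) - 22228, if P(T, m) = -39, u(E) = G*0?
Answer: -22267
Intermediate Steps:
G = -16 (G = 4*(-4) = -16)
u(E) = 0 (u(E) = -16*0 = 0)
(P(-98, -68) + u(43)) - 22228 = (-39 + 0) - 22228 = -39 - 22228 = -22267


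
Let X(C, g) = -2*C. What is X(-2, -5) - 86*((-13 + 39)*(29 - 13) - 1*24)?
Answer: -33708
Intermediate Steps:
X(-2, -5) - 86*((-13 + 39)*(29 - 13) - 1*24) = -2*(-2) - 86*((-13 + 39)*(29 - 13) - 1*24) = 4 - 86*(26*16 - 24) = 4 - 86*(416 - 24) = 4 - 86*392 = 4 - 33712 = -33708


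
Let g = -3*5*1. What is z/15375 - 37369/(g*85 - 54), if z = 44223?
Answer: 211106914/6811125 ≈ 30.994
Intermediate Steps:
g = -15 (g = -15*1 = -15)
z/15375 - 37369/(g*85 - 54) = 44223/15375 - 37369/(-15*85 - 54) = 44223*(1/15375) - 37369/(-1275 - 54) = 14741/5125 - 37369/(-1329) = 14741/5125 - 37369*(-1/1329) = 14741/5125 + 37369/1329 = 211106914/6811125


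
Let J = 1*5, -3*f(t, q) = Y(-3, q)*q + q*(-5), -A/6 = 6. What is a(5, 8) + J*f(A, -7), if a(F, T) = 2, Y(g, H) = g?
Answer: -274/3 ≈ -91.333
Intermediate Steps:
A = -36 (A = -6*6 = -36)
f(t, q) = 8*q/3 (f(t, q) = -(-3*q + q*(-5))/3 = -(-3*q - 5*q)/3 = -(-8)*q/3 = 8*q/3)
J = 5
a(5, 8) + J*f(A, -7) = 2 + 5*((8/3)*(-7)) = 2 + 5*(-56/3) = 2 - 280/3 = -274/3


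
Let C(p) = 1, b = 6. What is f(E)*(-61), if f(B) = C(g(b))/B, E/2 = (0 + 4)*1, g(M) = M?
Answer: -61/8 ≈ -7.6250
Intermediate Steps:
E = 8 (E = 2*((0 + 4)*1) = 2*(4*1) = 2*4 = 8)
f(B) = 1/B
f(E)*(-61) = -61/8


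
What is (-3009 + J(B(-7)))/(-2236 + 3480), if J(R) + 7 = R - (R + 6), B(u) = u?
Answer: -1511/622 ≈ -2.4293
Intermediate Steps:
J(R) = -13 (J(R) = -7 + (R - (R + 6)) = -7 + (R - (6 + R)) = -7 + (R + (-6 - R)) = -7 - 6 = -13)
(-3009 + J(B(-7)))/(-2236 + 3480) = (-3009 - 13)/(-2236 + 3480) = -3022/1244 = -3022*1/1244 = -1511/622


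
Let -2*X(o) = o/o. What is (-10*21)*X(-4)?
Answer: 105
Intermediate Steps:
X(o) = -½ (X(o) = -o/(2*o) = -½*1 = -½)
(-10*21)*X(-4) = -10*21*(-½) = -210*(-½) = 105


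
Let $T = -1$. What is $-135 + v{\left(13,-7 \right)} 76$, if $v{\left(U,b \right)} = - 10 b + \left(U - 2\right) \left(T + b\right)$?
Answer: $-1503$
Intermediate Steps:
$v{\left(U,b \right)} = - 10 b + \left(-1 + b\right) \left(-2 + U\right)$ ($v{\left(U,b \right)} = - 10 b + \left(U - 2\right) \left(-1 + b\right) = - 10 b + \left(-2 + U\right) \left(-1 + b\right) = - 10 b + \left(-1 + b\right) \left(-2 + U\right)$)
$-135 + v{\left(13,-7 \right)} 76 = -135 + \left(2 - 13 - -84 + 13 \left(-7\right)\right) 76 = -135 + \left(2 - 13 + 84 - 91\right) 76 = -135 - 1368 = -1503$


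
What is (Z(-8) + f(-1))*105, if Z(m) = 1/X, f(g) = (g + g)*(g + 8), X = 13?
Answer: -19005/13 ≈ -1461.9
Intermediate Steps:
f(g) = 2*g*(8 + g) (f(g) = (2*g)*(8 + g) = 2*g*(8 + g))
Z(m) = 1/13
(Z(-8) + f(-1))*105 = (1/13 + 2*(-1)*(8 - 1))*105 = (1/13 + 2*(-1)*7)*105 = (1/13 - 14)*105 = -181/13*105 = -19005/13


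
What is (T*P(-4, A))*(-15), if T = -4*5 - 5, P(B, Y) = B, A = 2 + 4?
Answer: -1500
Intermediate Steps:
A = 6
T = -25 (T = -20 - 5 = -25)
(T*P(-4, A))*(-15) = -25*(-4)*(-15) = 100*(-15) = -1500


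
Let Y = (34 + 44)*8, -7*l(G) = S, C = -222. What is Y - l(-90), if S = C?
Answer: 4146/7 ≈ 592.29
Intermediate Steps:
S = -222
l(G) = 222/7 (l(G) = -⅐*(-222) = 222/7)
Y = 624 (Y = 78*8 = 624)
Y - l(-90) = 624 - 1*222/7 = 624 - 222/7 = 4146/7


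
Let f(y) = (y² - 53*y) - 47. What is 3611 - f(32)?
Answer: 4330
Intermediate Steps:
f(y) = -47 + y² - 53*y
3611 - f(32) = 3611 - (-47 + 32² - 53*32) = 3611 - (-47 + 1024 - 1696) = 3611 - 1*(-719) = 3611 + 719 = 4330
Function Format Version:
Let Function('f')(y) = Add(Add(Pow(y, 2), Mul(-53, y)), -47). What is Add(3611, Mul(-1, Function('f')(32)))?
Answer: 4330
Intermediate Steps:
Function('f')(y) = Add(-47, Pow(y, 2), Mul(-53, y))
Add(3611, Mul(-1, Function('f')(32))) = Add(3611, Mul(-1, Add(-47, Pow(32, 2), Mul(-53, 32)))) = Add(3611, Mul(-1, Add(-47, 1024, -1696))) = Add(3611, Mul(-1, -719)) = Add(3611, 719) = 4330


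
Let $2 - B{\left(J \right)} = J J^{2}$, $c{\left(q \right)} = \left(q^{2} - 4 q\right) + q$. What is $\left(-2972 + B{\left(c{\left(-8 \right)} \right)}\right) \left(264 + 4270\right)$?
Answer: $-3103260028$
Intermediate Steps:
$c{\left(q \right)} = q^{2} - 3 q$
$B{\left(J \right)} = 2 - J^{3}$ ($B{\left(J \right)} = 2 - J J^{2} = 2 - J^{3}$)
$\left(-2972 + B{\left(c{\left(-8 \right)} \right)}\right) \left(264 + 4270\right) = \left(-2972 + \left(2 - \left(- 8 \left(-3 - 8\right)\right)^{3}\right)\right) \left(264 + 4270\right) = \left(-2972 + \left(2 - \left(\left(-8\right) \left(-11\right)\right)^{3}\right)\right) 4534 = \left(-2972 + \left(2 - 88^{3}\right)\right) 4534 = \left(-2972 + \left(2 - 681472\right)\right) 4534 = \left(-2972 - 681470\right) 4534 = \left(-684442\right) 4534 = -3103260028$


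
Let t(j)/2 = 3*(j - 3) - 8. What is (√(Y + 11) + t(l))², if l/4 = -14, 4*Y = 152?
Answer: 131769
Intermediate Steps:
Y = 38 (Y = (¼)*152 = 38)
l = -56 (l = 4*(-14) = -56)
t(j) = -34 + 6*j (t(j) = 2*(3*(j - 3) - 8) = 2*(3*(-3 + j) - 8) = 2*((-9 + 3*j) - 8) = 2*(-17 + 3*j) = -34 + 6*j)
(√(Y + 11) + t(l))² = (√(38 + 11) + (-34 + 6*(-56)))² = (√49 + (-34 - 336))² = (7 - 370)² = (-363)² = 131769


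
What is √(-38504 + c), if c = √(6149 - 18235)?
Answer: √(-38504 + I*√12086) ≈ 0.2801 + 196.22*I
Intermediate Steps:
c = I*√12086 (c = √(-12086) = I*√12086 ≈ 109.94*I)
√(-38504 + c) = √(-38504 + I*√12086)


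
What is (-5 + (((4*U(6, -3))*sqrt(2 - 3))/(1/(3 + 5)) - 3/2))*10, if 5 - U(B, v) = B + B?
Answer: -65 - 2240*I ≈ -65.0 - 2240.0*I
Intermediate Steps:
U(B, v) = 5 - 2*B (U(B, v) = 5 - (B + B) = 5 - 2*B)
(-5 + (((4*U(6, -3))*sqrt(2 - 3))/(1/(3 + 5)) - 3/2))*10 = (-5 + (((4*(5 - 2*6))*sqrt(2 - 3))/(1/(3 + 5)) - 3/2))*10 = (-5 + (((4*(5 - 12))*sqrt(-1))/(1/8) - 3*1/2))*10 = (-5 + (((4*(-7))*I)/(1/8) - 3/2))*10 = (-5 + (-28*I*8 - 3/2))*10 = (-5 + (-224*I - 3/2))*10 = (-5 + (-3/2 - 224*I))*10 = (-13/2 - 224*I)*10 = -65 - 2240*I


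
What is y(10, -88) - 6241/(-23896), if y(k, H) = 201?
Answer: 4809337/23896 ≈ 201.26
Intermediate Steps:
y(10, -88) - 6241/(-23896) = 201 - 6241/(-23896) = 201 - 6241*(-1/23896) = 201 + 6241/23896 = 4809337/23896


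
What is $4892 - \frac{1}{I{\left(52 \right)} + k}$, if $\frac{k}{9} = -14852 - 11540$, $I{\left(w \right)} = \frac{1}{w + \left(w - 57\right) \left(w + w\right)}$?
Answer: $\frac{543809910128}{111163105} \approx 4892.0$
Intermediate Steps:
$I{\left(w \right)} = \frac{1}{w + 2 w \left(-57 + w\right)}$ ($I{\left(w \right)} = \frac{1}{w + \left(-57 + w\right) 2 w} = \frac{1}{w + 2 w \left(-57 + w\right)}$)
$k = -237528$ ($k = 9 \left(-14852 - 11540\right) = 9 \left(-26392\right) = -237528$)
$4892 - \frac{1}{I{\left(52 \right)} + k} = 4892 - \frac{1}{\frac{1}{52 \left(-113 + 2 \cdot 52\right)} - 237528} = 4892 - \frac{1}{\frac{1}{52 \left(-113 + 104\right)} - 237528} = 4892 - \frac{1}{\frac{1}{52 \left(-9\right)} - 237528} = 4892 - \frac{1}{\frac{1}{52} \left(- \frac{1}{9}\right) - 237528} = 4892 - \frac{1}{- \frac{1}{468} - 237528} = 4892 - \frac{1}{- \frac{111163105}{468}} = 4892 - - \frac{468}{111163105} = 4892 + \frac{468}{111163105} = \frac{543809910128}{111163105}$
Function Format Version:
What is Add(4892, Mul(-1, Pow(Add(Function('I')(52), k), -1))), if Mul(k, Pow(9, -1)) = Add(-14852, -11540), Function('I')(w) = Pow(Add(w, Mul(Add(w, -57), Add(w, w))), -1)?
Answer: Rational(543809910128, 111163105) ≈ 4892.0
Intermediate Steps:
Function('I')(w) = Pow(Add(w, Mul(2, w, Add(-57, w))), -1) (Function('I')(w) = Pow(Add(w, Mul(Add(-57, w), Mul(2, w))), -1) = Pow(Add(w, Mul(2, w, Add(-57, w))), -1))
k = -237528 (k = Mul(9, Add(-14852, -11540)) = Mul(9, -26392) = -237528)
Add(4892, Mul(-1, Pow(Add(Function('I')(52), k), -1))) = Add(4892, Mul(-1, Pow(Add(Mul(Pow(52, -1), Pow(Add(-113, Mul(2, 52)), -1)), -237528), -1))) = Add(4892, Mul(-1, Pow(Add(Mul(Rational(1, 52), Pow(Add(-113, 104), -1)), -237528), -1))) = Add(4892, Mul(-1, Pow(Add(Mul(Rational(1, 52), Pow(-9, -1)), -237528), -1))) = Add(4892, Mul(-1, Pow(Add(Mul(Rational(1, 52), Rational(-1, 9)), -237528), -1))) = Add(4892, Mul(-1, Pow(Add(Rational(-1, 468), -237528), -1))) = Add(4892, Mul(-1, Pow(Rational(-111163105, 468), -1))) = Add(4892, Mul(-1, Rational(-468, 111163105))) = Add(4892, Rational(468, 111163105)) = Rational(543809910128, 111163105)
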